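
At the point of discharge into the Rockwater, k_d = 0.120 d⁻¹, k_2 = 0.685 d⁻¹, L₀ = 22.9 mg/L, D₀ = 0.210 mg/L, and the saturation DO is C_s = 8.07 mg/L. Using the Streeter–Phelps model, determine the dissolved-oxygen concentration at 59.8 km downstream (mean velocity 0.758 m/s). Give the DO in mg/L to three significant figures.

DO ≈ 6.20 mg/L

Travel time t = x/v = 59.8 km / (0.758 m/s) = 59800 m / 0.758 m/s = 78890 s = 0.9131 d.
k_d L₀/(k_2−k_d) = 0.120×22.9/(0.685−0.120) = 2.748/0.5650 = 4.864 mg/L.
e^(−k_d t) = e^(−0.120×0.9131) = 0.8962; e^(−k_2 t) = e^(−0.685×0.9131) = 0.5350.
D = 4.864 × (0.8962 − 0.5350) + 0.210 × 0.5350 = 1.757 + 0.1124 = 1.869 mg/L.
DO = C_s − D = 8.07 − 1.869 = 6.201 mg/L.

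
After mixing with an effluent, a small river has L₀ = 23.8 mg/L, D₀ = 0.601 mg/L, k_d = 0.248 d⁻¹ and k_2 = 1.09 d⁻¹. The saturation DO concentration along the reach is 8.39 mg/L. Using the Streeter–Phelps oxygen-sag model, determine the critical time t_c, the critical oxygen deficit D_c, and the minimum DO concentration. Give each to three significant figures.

t_c ≈ 1.65 d; D_c ≈ 3.59 mg/L; min DO ≈ 4.80 mg/L

At the critical point dD/dt = 0, so k_d L₀ e^(−k_d t) = k_2 D. Substituting D(t) from the Streeter–Phelps equation and solving for t gives
t_c = ln[(k_2/k_d)(1 − D₀(k_2−k_d)/(k_d L₀))] / (k_2−k_d).
Here k_2−k_d = 0.8420 d⁻¹ and 1 − D₀(k_2−k_d)/(k_d L₀) = 1 − 0.601×0.8420/(0.248×23.8) = 0.9143, so
t_c = ln(4.395 × 0.9143) / 0.8420 = 1.391 / 0.8420 = 1.652 d.
D_c = (k_d/k_2) L₀ e^(−k_d t_c) = (0.248/1.09) × 23.8 × e^(−0.248×1.652) = 0.2275 × 23.8 × 0.6639 = 3.595 mg/L.
Minimum DO = C_s − D_c = 8.39 − 3.595 = 4.795 mg/L.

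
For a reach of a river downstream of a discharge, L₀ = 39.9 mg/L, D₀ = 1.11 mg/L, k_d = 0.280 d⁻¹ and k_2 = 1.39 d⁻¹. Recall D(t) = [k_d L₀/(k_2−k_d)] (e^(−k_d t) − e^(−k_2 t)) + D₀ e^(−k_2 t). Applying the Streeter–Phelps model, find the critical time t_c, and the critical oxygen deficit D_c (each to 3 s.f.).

At the critical point dD/dt = 0, so k_d L₀ e^(−k_d t) = k_2 D. Substituting D(t) from the Streeter–Phelps equation and solving for t gives
t_c = ln[(k_2/k_d)(1 − D₀(k_2−k_d)/(k_d L₀))] / (k_2−k_d).
Here k_2−k_d = 1.110 d⁻¹ and 1 − D₀(k_2−k_d)/(k_d L₀) = 1 − 1.11×1.110/(0.280×39.9) = 0.8897, so
t_c = ln(4.964 × 0.8897) / 1.110 = 1.485 / 1.110 = 1.338 d.
D_c = (k_d/k_2) L₀ e^(−k_d t_c) = (0.280/1.39) × 39.9 × e^(−0.280×1.338) = 0.2014 × 39.9 × 0.6875 = 5.526 mg/L.

t_c ≈ 1.34 d; D_c ≈ 5.53 mg/L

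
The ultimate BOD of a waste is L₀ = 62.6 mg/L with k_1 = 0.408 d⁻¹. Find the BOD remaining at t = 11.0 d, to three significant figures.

L_t = L₀ e^(−k_1 t) = 62.6 × e^(−0.408×11.0) = 62.6 × 0.01124 = 0.7038 mg/L.

L ≈ 0.704 mg/L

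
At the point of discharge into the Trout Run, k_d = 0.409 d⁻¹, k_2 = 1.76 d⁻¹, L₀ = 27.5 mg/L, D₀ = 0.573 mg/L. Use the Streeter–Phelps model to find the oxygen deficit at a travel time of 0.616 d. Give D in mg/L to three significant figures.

D ≈ 3.85 mg/L

k_d L₀/(k_2−k_d) = 0.409×27.5/(1.76−0.409) = 11.25/1.351 = 8.325 mg/L.
e^(−k_d t) = e^(−0.409×0.6160) = 0.7773; e^(−k_2 t) = e^(−1.76×0.6160) = 0.3382.
D = 8.325 × (0.7773 − 0.3382) + 0.573 × 0.3382 = 3.656 + 0.1938 = 3.849 mg/L.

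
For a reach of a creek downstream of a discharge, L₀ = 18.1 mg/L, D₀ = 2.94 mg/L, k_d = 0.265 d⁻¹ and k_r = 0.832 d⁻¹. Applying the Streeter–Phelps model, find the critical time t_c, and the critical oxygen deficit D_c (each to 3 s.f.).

With k_r/k_d = 3.140 and 1 − D₀(k_r−k_d)/(k_d L₀) = 0.6525,
t_c = ln(3.140 × 0.6525) / (0.832 − 0.265) = ln(2.048) / 0.5670 = 0.7171/0.5670 = 1.265 d.
D_c = (k_d/k_r) L₀ e^(−k_d t_c) = (0.265/0.832) × 18.1 × e^(−0.265×1.265) = 0.3185 × 18.1 × 0.7152 = 4.123 mg/L.

t_c ≈ 1.26 d; D_c ≈ 4.12 mg/L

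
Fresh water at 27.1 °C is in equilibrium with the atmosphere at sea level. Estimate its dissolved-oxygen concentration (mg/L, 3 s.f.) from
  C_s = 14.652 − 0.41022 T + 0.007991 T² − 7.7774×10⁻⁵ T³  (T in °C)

C_s = 14.652 − 0.41022×27.1 + 0.007991×27.1² − 7.7774×10⁻⁵×27.1³ = 7.856 mg/L.

C_s ≈ 7.86 mg/L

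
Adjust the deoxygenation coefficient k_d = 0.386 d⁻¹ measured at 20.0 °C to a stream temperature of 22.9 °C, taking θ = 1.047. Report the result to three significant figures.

k_d(T₂) = k_d(T₁) · θ^(T₂−T₁) = 0.386 × 1.047^(22.9−20.0)
= 0.386 × 1.047^2.90 = 0.386 × 1.142 = 0.4410 d⁻¹.

k_d ≈ 0.441 d⁻¹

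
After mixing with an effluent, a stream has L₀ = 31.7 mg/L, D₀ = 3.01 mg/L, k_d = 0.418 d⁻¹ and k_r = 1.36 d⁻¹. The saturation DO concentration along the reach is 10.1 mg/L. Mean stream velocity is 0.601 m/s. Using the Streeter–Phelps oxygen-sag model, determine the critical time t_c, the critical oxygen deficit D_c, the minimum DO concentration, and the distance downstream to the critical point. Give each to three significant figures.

t_c ≈ 0.997 d; D_c ≈ 6.42 mg/L; min DO ≈ 3.68 mg/L; x_c ≈ 51.8 km

With k_r/k_d = 3.254 and 1 − D₀(k_r−k_d)/(k_d L₀) = 0.7860,
t_c = ln(3.254 × 0.7860) / (1.36 − 0.418) = ln(2.557) / 0.9420 = 0.9390/0.9420 = 0.9968 d.
L(t_c) = L₀ e^(−k_d t_c) = 31.7 × 0.6592 = 20.90 mg/L, and at the critical point k_r D_c = k_d L, so D_c = (0.418/1.36) × 20.90 = 6.423 mg/L.
Minimum DO = C_s − D_c = 10.1 − 6.423 = 3.677 mg/L.
x_c = v t_c = 0.601 m/s × 0.9968 d × 86400 s/d = 51760 m ≈ 51.8 km.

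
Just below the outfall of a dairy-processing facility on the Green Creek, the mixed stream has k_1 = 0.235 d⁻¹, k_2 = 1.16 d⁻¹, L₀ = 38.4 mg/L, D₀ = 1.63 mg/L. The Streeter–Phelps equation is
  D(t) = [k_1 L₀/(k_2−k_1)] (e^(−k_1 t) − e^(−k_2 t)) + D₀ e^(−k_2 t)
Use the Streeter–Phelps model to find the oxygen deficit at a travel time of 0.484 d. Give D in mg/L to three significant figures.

k_1 L₀/(k_2−k_1) = 0.235×38.4/(1.16−0.235) = 9.024/0.9250 = 9.756 mg/L.
e^(−k_1 t) = e^(−0.235×0.4840) = 0.8925; e^(−k_2 t) = e^(−1.16×0.4840) = 0.5704.
D = 9.756 × (0.8925 − 0.5704) + 1.63 × 0.5704 = 3.142 + 0.9297 = 4.072 mg/L.

D ≈ 4.07 mg/L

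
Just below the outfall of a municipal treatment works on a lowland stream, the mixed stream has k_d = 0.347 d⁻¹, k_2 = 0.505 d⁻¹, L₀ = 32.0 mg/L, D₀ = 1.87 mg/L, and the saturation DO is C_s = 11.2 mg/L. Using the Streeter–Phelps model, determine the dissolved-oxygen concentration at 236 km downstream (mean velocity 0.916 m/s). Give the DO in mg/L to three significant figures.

Travel time t = x/v = 236 km / (0.916 m/s) = 236000 m / 0.916 m/s = 257600 s = 2.982 d.
k_d L₀/(k_2−k_d) = 0.347×32.0/(0.505−0.347) = 11.10/0.1580 = 70.28 mg/L.
e^(−k_d t) = e^(−0.347×2.982) = 0.3553; e^(−k_2 t) = e^(−0.505×2.982) = 0.2218.
D = 70.28 × (0.3553 − 0.2218) + 1.87 × 0.2218 = 9.382 + 0.4148 = 9.797 mg/L.
DO = C_s − D = 11.2 − 9.797 = 1.403 mg/L.

DO ≈ 1.40 mg/L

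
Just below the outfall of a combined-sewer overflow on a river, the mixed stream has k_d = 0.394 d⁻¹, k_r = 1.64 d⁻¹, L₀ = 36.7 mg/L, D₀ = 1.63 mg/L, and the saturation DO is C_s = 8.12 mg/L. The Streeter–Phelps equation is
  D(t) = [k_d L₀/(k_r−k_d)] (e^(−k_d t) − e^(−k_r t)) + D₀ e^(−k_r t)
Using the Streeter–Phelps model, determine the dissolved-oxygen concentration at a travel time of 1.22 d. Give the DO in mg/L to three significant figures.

k_d L₀/(k_r−k_d) = 0.394×36.7/(1.64−0.394) = 14.46/1.246 = 11.60 mg/L.
e^(−k_d t) = e^(−0.394×1.220) = 0.6184; e^(−k_r t) = e^(−1.64×1.220) = 0.1352.
D = 11.60 × (0.6184 − 0.1352) + 1.63 × 0.1352 = 5.607 + 0.2204 = 5.827 mg/L.
DO = C_s − D = 8.12 − 5.827 = 2.293 mg/L.

DO ≈ 2.29 mg/L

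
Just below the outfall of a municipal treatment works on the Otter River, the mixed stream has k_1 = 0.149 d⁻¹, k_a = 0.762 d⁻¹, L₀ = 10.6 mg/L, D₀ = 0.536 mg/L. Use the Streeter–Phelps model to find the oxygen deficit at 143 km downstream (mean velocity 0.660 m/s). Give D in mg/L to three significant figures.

D ≈ 1.47 mg/L

Travel time t = x/v = 143 km / (0.660 m/s) = 143000 m / 0.660 m/s = 216700 s = 2.508 d.
k_1 L₀/(k_a−k_1) = 0.149×10.6/(0.762−0.149) = 1.579/0.6130 = 2.577 mg/L.
e^(−k_1 t) = e^(−0.149×2.508) = 0.6882; e^(−k_a t) = e^(−0.762×2.508) = 0.1480.
D = 2.577 × (0.6882 − 0.1480) + 0.536 × 0.1480 = 1.392 + 0.07930 = 1.471 mg/L.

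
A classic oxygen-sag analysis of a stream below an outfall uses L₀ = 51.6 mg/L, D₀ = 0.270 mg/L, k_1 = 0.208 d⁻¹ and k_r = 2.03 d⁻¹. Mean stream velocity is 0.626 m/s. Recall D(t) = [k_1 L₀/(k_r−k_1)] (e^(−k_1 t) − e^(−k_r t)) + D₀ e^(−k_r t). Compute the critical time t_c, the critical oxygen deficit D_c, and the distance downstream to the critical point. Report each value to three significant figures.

t_c ≈ 1.22 d; D_c ≈ 4.10 mg/L; x_c ≈ 66.2 km

At the critical point dD/dt = 0, so k_1 L₀ e^(−k_1 t) = k_r D. Substituting D(t) from the Streeter–Phelps equation and solving for t gives
t_c = ln[(k_r/k_1)(1 − D₀(k_r−k_1)/(k_1 L₀))] / (k_r−k_1).
Here k_r−k_1 = 1.822 d⁻¹ and 1 − D₀(k_r−k_1)/(k_1 L₀) = 1 − 0.270×1.822/(0.208×51.6) = 0.9542, so
t_c = ln(9.760 × 0.9542) / 1.822 = 2.231 / 1.822 = 1.225 d.
D_c = (k_1/k_r) L₀ e^(−k_1 t_c) = (0.208/2.03) × 51.6 × e^(−0.208×1.225) = 0.1025 × 51.6 × 0.7751 = 4.098 mg/L.
x_c = v t_c = 0.626 m/s × 1.225 d × 86400 s/d = 66240 m ≈ 66.2 km.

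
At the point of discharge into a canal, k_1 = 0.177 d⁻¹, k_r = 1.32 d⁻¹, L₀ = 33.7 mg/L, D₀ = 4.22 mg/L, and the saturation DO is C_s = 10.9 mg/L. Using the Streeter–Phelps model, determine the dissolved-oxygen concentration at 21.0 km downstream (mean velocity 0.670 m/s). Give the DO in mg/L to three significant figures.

Travel time t = x/v = 21.0 km / (0.670 m/s) = 21000 m / 0.670 m/s = 31340 s = 0.3628 d.
k_1 L₀/(k_r−k_1) = 0.177×33.7/(1.32−0.177) = 5.965/1.143 = 5.219 mg/L.
e^(−k_1 t) = e^(−0.177×0.3628) = 0.9378; e^(−k_r t) = e^(−1.32×0.3628) = 0.6195.
D = 5.219 × (0.9378 − 0.6195) + 4.22 × 0.6195 = 1.661 + 2.614 = 4.275 mg/L.
DO = C_s − D = 10.9 − 4.275 = 6.625 mg/L.

DO ≈ 6.62 mg/L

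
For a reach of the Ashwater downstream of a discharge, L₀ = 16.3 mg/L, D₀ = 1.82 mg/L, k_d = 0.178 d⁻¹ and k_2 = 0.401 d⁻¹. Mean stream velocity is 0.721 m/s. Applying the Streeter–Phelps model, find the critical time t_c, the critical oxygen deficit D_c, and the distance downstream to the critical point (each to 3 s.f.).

t_c ≈ 2.97 d; D_c ≈ 4.27 mg/L; x_c ≈ 185 km

With k_2/k_d = 2.253 and 1 − D₀(k_2−k_d)/(k_d L₀) = 0.8601,
t_c = ln(2.253 × 0.8601) / (0.401 − 0.178) = ln(1.938) / 0.2230 = 0.6615/0.2230 = 2.966 d.
L(t_c) = L₀ e^(−k_d t_c) = 16.3 × 0.5898 = 9.613 mg/L, and at the critical point k_2 D_c = k_d L, so D_c = (0.178/0.401) × 9.613 = 4.267 mg/L.
x_c = v t_c = 0.721 m/s × 2.966 d × 86400 s/d = 184800 m ≈ 185 km.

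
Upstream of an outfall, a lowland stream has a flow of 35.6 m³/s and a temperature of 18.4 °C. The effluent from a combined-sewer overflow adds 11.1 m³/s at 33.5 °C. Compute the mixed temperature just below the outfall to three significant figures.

Flow-weighted mixing: C = (Q_r C_r + Q_w C_w)/(Q_r + Q_w)
= (35.6×18.4 + 11.1×33.5)/(35.6 + 11.1) = 1027/46.70 = 21.99 °C.

22.0 °C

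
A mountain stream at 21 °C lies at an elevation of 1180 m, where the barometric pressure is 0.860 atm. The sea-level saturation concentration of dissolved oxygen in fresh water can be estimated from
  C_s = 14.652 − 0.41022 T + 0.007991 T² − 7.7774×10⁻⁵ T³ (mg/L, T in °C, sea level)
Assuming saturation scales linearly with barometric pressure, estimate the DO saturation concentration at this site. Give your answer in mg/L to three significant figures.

C_s ≈ 7.60 mg/L

At sea level: C_s = 14.652 − 0.41022×21 + 0.007991×21² − 7.7774×10⁻⁵×21³ = 8.841 mg/L.
Pressure correction: C_s' = 8.841 × 0.860 = 7.603 mg/L.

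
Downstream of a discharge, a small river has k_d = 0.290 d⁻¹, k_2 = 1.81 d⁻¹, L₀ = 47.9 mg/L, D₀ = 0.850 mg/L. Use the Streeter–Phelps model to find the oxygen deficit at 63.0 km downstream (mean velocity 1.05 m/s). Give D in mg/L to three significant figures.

D ≈ 5.11 mg/L

Travel time t = x/v = 63.0 km / (1.05 m/s) = 63000 m / 1.05 m/s = 60000 s = 0.6944 d.
k_d L₀/(k_2−k_d) = 0.290×47.9/(1.81−0.290) = 13.89/1.520 = 9.139 mg/L.
e^(−k_d t) = e^(−0.290×0.6944) = 0.8176; e^(−k_2 t) = e^(−1.81×0.6944) = 0.2845.
D = 9.139 × (0.8176 − 0.2845) + 0.850 × 0.2845 = 4.872 + 0.2418 = 5.113 mg/L.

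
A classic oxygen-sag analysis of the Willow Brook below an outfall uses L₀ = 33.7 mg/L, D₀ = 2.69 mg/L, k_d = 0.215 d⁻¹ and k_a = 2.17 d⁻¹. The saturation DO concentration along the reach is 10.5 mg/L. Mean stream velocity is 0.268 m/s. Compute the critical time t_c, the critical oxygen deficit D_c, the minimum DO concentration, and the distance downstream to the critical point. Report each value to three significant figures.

t_c = [1/(k_a−k_d)] ln[(k_a/k_d)(1 − D₀(k_a−k_d)/(k_d L₀))]
= [1/(2.17−0.215)] ln[(2.17/0.215)(1 − 2.69×1.955/(0.215×33.7))]
= (1/1.955) ln[10.09 × 0.2742] = 0.5115 × ln(2.767) = 0.5115 × 1.018 = 0.5206 d.
D_c = (k_d/k_a) L₀ e^(−k_d t_c) = (0.215/2.17) × 33.7 × e^(−0.215×0.5206) = 0.09908 × 33.7 × 0.8941 = 2.985 mg/L.
Minimum DO = C_s − D_c = 10.5 − 2.985 = 7.515 mg/L.
x_c = v t_c = 0.268 m/s × 0.5206 d × 86400 s/d = 12060 m ≈ 12.1 km.

t_c ≈ 0.521 d; D_c ≈ 2.99 mg/L; min DO ≈ 7.51 mg/L; x_c ≈ 12.1 km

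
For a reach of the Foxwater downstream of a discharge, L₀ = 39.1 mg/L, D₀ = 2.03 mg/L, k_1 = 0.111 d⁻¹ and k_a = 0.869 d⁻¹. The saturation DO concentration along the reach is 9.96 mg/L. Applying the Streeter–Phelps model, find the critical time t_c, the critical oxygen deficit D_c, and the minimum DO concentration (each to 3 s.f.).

With k_a/k_1 = 7.829 and 1 − D₀(k_a−k_1)/(k_1 L₀) = 0.6455,
t_c = ln(7.829 × 0.6455) / (0.869 − 0.111) = ln(5.053) / 0.7580 = 1.620/0.7580 = 2.137 d.
D_c = (k_1/k_a) L₀ e^(−k_1 t_c) = (0.111/0.869) × 39.1 × e^(−0.111×2.137) = 0.1277 × 39.1 × 0.7888 = 3.940 mg/L.
Minimum DO = C_s − D_c = 9.96 − 3.940 = 6.020 mg/L.

t_c ≈ 2.14 d; D_c ≈ 3.94 mg/L; min DO ≈ 6.02 mg/L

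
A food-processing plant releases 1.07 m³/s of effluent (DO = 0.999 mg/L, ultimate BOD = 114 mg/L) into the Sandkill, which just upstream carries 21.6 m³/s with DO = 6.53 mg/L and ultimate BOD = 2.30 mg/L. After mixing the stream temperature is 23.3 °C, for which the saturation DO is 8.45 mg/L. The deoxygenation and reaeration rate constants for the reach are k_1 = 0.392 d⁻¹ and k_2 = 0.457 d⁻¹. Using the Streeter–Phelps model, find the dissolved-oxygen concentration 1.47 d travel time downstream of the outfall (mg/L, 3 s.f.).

DO ≈ 5.00 mg/L

Mixed DO = (21.6×6.53 + 1.07×0.999)/(21.6+1.07) = 142.1/22.67 = 6.269 mg/L.
Mixed L₀ = (21.6×2.30 + 1.07×114)/(22.67) = 171.7/22.67 = 7.572 mg/L.
Initial deficit D₀ = C_s − DO₀ = 8.45 − 6.269 = 2.181 mg/L.
D(1.47) = [0.392×7.572/(0.457−0.392)](e^(−0.392×1.47) − e^(−0.457×1.47)) + 2.181 e^(−0.457×1.47)
= 45.67 × (0.5620 − 0.5108) + 2.181 × 0.5108 = 3.453 mg/L.
DO = 8.45 − 3.453 = 4.997 mg/L.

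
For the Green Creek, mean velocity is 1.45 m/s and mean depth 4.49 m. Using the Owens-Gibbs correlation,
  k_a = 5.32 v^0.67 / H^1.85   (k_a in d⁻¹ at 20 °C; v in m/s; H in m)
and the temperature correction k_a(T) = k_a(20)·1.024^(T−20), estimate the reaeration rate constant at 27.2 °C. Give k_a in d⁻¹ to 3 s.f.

k_a(20) = 5.32 × 1.45^0.67 / 4.49^1.85 = 5.32 × 1.283 / 16.09 = 0.4240 d⁻¹.
k_a(27.2) = 0.4240 × 1.024^(27.2−20) = 0.4240 × 1.186 = 0.5030 d⁻¹.

k_a ≈ 0.503 d⁻¹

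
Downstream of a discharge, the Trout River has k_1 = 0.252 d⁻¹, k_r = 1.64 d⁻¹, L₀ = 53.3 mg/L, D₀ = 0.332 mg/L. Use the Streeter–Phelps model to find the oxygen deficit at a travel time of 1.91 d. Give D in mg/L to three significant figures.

k_1 L₀/(k_r−k_1) = 0.252×53.3/(1.64−0.252) = 13.43/1.388 = 9.677 mg/L.
e^(−k_1 t) = e^(−0.252×1.910) = 0.6180; e^(−k_r t) = e^(−1.64×1.910) = 0.04361.
D = 9.677 × (0.6180 − 0.04361) + 0.332 × 0.04361 = 5.558 + 0.01448 = 5.572 mg/L.

D ≈ 5.57 mg/L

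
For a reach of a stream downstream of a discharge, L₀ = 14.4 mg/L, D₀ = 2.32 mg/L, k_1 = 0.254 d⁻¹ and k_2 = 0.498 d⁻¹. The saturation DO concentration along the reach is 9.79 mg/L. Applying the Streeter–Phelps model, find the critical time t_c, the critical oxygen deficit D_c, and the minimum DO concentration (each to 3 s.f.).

t_c ≈ 2.07 d; D_c ≈ 4.34 mg/L; min DO ≈ 5.45 mg/L

With k_2/k_1 = 1.961 and 1 − D₀(k_2−k_1)/(k_1 L₀) = 0.8452,
t_c = ln(1.961 × 0.8452) / (0.498 − 0.254) = ln(1.657) / 0.2440 = 0.5051/0.2440 = 2.070 d.
D_c = (k_1/k_2) L₀ e^(−k_1 t_c) = (0.254/0.498) × 14.4 × e^(−0.254×2.070) = 0.5100 × 14.4 × 0.5911 = 4.341 mg/L.
Minimum DO = C_s − D_c = 9.79 − 4.341 = 5.449 mg/L.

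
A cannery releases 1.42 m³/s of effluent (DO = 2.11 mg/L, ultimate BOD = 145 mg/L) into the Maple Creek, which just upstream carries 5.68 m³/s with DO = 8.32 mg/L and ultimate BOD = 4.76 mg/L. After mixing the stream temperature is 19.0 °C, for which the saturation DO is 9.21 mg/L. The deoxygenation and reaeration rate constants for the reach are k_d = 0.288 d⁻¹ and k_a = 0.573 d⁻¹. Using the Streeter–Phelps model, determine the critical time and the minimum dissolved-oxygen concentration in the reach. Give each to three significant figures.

Mixed DO = (5.68×8.32 + 1.42×2.11)/(5.68+1.42) = 50.25/7.100 = 7.078 mg/L.
Mixed L₀ = (5.68×4.76 + 1.42×145)/(7.100) = 232.9/7.100 = 32.81 mg/L.
Initial deficit D₀ = C_s − DO₀ = 9.21 − 7.078 = 2.132 mg/L.
t_c = (1/0.2850) ln[(0.573/0.288)(1 − 2.132×0.2850/(0.288×32.81))] = 3.509 × ln(1.862) = 2.181 d.
D_c = (0.288/0.573) × 32.81 × e^(−0.288×2.181) = 0.5026 × 32.81 × 0.5337 = 8.800 mg/L.
Minimum DO = 9.21 − 8.800 = 0.4100 mg/L.

t_c ≈ 2.18 d; minimum DO ≈ 0.410 mg/L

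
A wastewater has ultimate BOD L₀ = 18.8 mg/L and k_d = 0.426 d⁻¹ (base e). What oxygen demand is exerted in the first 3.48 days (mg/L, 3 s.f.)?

y ≈ 14.5 mg/L

y_t = L₀(1 − e^(−k_d t)) = 18.8 × (1 − e^(−0.426×3.48))
= 18.8 × (1 − 0.2271) = 18.8 × 0.7729 = 14.53 mg/L.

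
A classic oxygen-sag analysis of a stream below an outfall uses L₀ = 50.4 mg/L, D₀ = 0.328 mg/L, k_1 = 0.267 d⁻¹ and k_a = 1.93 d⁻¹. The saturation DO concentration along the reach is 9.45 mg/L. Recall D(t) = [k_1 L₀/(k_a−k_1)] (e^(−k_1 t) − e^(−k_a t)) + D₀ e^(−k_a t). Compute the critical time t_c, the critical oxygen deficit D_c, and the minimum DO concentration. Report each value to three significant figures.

t_c ≈ 1.16 d; D_c ≈ 5.11 mg/L; min DO ≈ 4.34 mg/L

t_c = [1/(k_a−k_1)] ln[(k_a/k_1)(1 − D₀(k_a−k_1)/(k_1 L₀))]
= [1/(1.93−0.267)] ln[(1.93/0.267)(1 − 0.328×1.663/(0.267×50.4))]
= (1/1.663) ln[7.228 × 0.9595] = 0.6013 × ln(6.935) = 0.6013 × 1.937 = 1.165 d.
D_c = (k_1/k_a) L₀ e^(−k_1 t_c) = (0.267/1.93) × 50.4 × e^(−0.267×1.165) = 0.1383 × 50.4 × 0.7328 = 5.109 mg/L.
Minimum DO = C_s − D_c = 9.45 − 5.109 = 4.341 mg/L.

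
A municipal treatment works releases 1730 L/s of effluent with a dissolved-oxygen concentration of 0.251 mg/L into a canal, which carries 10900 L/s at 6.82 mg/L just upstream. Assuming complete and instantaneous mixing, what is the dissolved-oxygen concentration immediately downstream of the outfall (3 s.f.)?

5.92 mg/L

Flow-weighted mixing: C = (Q_r C_r + Q_w C_w)/(Q_r + Q_w)
= (10900×6.82 + 1730×0.251)/(10900 + 1730) = 74770/12630 = 5.920 mg/L.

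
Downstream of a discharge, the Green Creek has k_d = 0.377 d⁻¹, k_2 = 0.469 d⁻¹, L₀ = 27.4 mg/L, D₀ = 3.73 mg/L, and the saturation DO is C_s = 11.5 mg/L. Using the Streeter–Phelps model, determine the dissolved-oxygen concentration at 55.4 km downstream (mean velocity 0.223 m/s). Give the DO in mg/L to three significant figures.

Travel time t = x/v = 55.4 km / (0.223 m/s) = 55400 m / 0.223 m/s = 248400 s = 2.875 d.
k_d L₀/(k_2−k_d) = 0.377×27.4/(0.469−0.377) = 10.33/0.09200 = 112.3 mg/L.
e^(−k_d t) = e^(−0.377×2.875) = 0.3382; e^(−k_2 t) = e^(−0.469×2.875) = 0.2596.
D = 112.3 × (0.3382 − 0.2596) + 3.73 × 0.2596 = 8.827 + 0.9684 = 9.796 mg/L.
DO = C_s − D = 11.5 − 9.796 = 1.704 mg/L.

DO ≈ 1.70 mg/L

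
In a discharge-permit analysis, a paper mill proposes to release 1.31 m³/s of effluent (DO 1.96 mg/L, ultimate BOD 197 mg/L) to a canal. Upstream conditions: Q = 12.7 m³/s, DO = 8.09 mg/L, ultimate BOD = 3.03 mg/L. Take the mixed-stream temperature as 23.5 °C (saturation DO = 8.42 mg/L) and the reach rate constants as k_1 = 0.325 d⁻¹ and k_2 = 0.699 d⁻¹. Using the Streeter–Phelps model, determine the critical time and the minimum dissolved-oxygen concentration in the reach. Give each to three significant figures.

t_c ≈ 1.91 d; minimum DO ≈ 3.13 mg/L

Mixed DO = (12.7×8.09 + 1.31×1.96)/(12.7+1.31) = 105.3/14.01 = 7.517 mg/L.
Mixed L₀ = (12.7×3.03 + 1.31×197)/(14.01) = 296.6/14.01 = 21.17 mg/L.
Initial deficit D₀ = C_s − DO₀ = 8.42 − 7.517 = 0.9032 mg/L.
t_c = (1/0.3740) ln[(0.699/0.325)(1 − 0.9032×0.3740/(0.325×21.17))] = 2.674 × ln(2.045) = 1.913 d.
D_c = (0.325/0.699) × 21.17 × e^(−0.325×1.913) = 0.4649 × 21.17 × 0.5370 = 5.285 mg/L.
Minimum DO = 8.42 − 5.285 = 3.135 mg/L.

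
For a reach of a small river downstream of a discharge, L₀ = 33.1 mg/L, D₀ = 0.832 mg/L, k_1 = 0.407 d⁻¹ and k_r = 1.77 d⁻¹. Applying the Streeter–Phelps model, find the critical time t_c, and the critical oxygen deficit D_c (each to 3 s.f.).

t_c = [1/(k_r−k_1)] ln[(k_r/k_1)(1 − D₀(k_r−k_1)/(k_1 L₀))]
= [1/(1.77−0.407)] ln[(1.77/0.407)(1 − 0.832×1.363/(0.407×33.1))]
= (1/1.363) ln[4.349 × 0.9158] = 0.7337 × ln(3.983) = 0.7337 × 1.382 = 1.014 d.
L(t_c) = L₀ e^(−k_1 t_c) = 33.1 × 0.6619 = 21.91 mg/L, and at the critical point k_r D_c = k_1 L, so D_c = (0.407/1.77) × 21.91 = 5.038 mg/L.

t_c ≈ 1.01 d; D_c ≈ 5.04 mg/L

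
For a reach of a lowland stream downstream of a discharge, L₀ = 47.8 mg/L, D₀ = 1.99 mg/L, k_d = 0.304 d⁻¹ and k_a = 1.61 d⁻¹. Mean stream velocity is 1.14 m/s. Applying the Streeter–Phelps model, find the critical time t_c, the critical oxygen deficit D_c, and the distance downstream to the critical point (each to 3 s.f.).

t_c = [1/(k_a−k_d)] ln[(k_a/k_d)(1 − D₀(k_a−k_d)/(k_d L₀))]
= [1/(1.61−0.304)] ln[(1.61/0.304)(1 − 1.99×1.306/(0.304×47.8))]
= (1/1.306) ln[5.296 × 0.8211] = 0.7657 × ln(4.349) = 0.7657 × 1.470 = 1.126 d.
D_c = (k_d/k_a) L₀ e^(−k_d t_c) = (0.304/1.61) × 47.8 × e^(−0.304×1.126) = 0.1888 × 47.8 × 0.7102 = 6.410 mg/L.
x_c = v t_c = 1.14 m/s × 1.126 d × 86400 s/d = 110900 m ≈ 111 km.

t_c ≈ 1.13 d; D_c ≈ 6.41 mg/L; x_c ≈ 111 km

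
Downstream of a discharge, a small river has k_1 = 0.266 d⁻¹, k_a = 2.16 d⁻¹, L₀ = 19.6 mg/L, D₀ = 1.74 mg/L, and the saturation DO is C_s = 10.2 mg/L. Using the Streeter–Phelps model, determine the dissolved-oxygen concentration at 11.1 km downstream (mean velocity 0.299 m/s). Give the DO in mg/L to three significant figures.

Travel time t = x/v = 11.1 km / (0.299 m/s) = 11100 m / 0.299 m/s = 37120 s = 0.4297 d.
k_1 L₀/(k_a−k_1) = 0.266×19.6/(2.16−0.266) = 5.214/1.894 = 2.753 mg/L.
e^(−k_1 t) = e^(−0.266×0.4297) = 0.8920; e^(−k_a t) = e^(−2.16×0.4297) = 0.3953.
D = 2.753 × (0.8920 − 0.3953) + 1.74 × 0.3953 = 1.367 + 0.6878 = 2.055 mg/L.
DO = C_s − D = 10.2 − 2.055 = 8.145 mg/L.

DO ≈ 8.14 mg/L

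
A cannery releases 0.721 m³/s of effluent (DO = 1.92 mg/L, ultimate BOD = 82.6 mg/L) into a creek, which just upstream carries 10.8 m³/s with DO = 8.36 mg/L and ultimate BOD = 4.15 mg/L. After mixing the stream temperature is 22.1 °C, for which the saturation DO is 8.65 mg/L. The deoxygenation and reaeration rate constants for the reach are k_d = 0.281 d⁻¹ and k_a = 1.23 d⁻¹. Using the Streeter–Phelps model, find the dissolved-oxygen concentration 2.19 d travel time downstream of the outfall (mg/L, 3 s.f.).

DO ≈ 7.33 mg/L

Mixed DO = (10.8×8.36 + 0.721×1.92)/(10.8+0.721) = 91.67/11.52 = 7.957 mg/L.
Mixed L₀ = (10.8×4.15 + 0.721×82.6)/(11.52) = 104.4/11.52 = 9.060 mg/L.
Initial deficit D₀ = C_s − DO₀ = 8.65 − 7.957 = 0.6930 mg/L.
D(2.19) = [0.281×9.060/(1.23−0.281)](e^(−0.281×2.19) − e^(−1.23×2.19)) + 0.6930 e^(−1.23×2.19)
= 2.683 × (0.5404 − 0.06763) + 0.6930 × 0.06763 = 1.315 mg/L.
DO = 8.65 − 1.315 = 7.335 mg/L.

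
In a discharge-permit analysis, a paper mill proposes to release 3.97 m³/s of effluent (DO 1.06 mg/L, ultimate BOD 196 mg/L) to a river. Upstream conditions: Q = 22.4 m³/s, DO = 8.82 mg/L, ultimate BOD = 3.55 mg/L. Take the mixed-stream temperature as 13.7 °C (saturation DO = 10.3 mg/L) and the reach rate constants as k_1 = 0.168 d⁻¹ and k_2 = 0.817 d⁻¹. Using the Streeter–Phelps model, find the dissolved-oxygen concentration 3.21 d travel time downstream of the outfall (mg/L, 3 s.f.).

DO ≈ 5.81 mg/L

Mixed DO = (22.4×8.82 + 3.97×1.06)/(22.4+3.97) = 201.8/26.37 = 7.652 mg/L.
Mixed L₀ = (22.4×3.55 + 3.97×196)/(26.37) = 857.6/26.37 = 32.52 mg/L.
Initial deficit D₀ = C_s − DO₀ = 10.3 − 7.652 = 2.648 mg/L.
D(3.21) = [0.168×32.52/(0.817−0.168)](e^(−0.168×3.21) − e^(−0.817×3.21)) + 2.648 e^(−0.817×3.21)
= 8.419 × (0.5832 − 0.07262) + 2.648 × 0.07262 = 4.491 mg/L.
DO = 10.3 − 4.491 = 5.809 mg/L.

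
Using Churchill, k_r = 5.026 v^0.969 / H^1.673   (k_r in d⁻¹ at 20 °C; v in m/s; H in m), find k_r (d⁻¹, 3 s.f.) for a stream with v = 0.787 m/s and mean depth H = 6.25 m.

k_r ≈ 0.186 d⁻¹

k_r = 5.026 × 0.787^0.969 / 6.25^1.673 = 5.026 × 0.7929 / 21.45 = 0.1857 d⁻¹.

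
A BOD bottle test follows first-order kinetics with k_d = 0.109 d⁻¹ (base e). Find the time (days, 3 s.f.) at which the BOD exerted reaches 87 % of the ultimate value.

y/L₀ = 1 − e^(−k_d t) = 0.87 ⇒ e^(−k_d t) = 0.130
t = −ln(0.130) / 0.109 = 2.040 / 0.109 = 18.72 d.

t ≈ 18.7 d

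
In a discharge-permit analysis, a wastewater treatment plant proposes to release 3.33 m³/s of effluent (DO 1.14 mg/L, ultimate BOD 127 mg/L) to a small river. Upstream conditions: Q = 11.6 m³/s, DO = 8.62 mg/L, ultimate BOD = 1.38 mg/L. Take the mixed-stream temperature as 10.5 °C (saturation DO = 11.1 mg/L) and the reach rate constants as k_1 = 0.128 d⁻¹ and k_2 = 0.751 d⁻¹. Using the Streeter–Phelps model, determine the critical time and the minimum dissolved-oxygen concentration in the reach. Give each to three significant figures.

Mixed DO = (11.6×8.62 + 3.33×1.14)/(11.6+3.33) = 103.8/14.93 = 6.952 mg/L.
Mixed L₀ = (11.6×1.38 + 3.33×127)/(14.93) = 438.9/14.93 = 29.40 mg/L.
Initial deficit D₀ = C_s − DO₀ = 11.1 − 6.952 = 4.148 mg/L.
t_c = (1/0.6230) ln[(0.751/0.128)(1 − 4.148×0.6230/(0.128×29.40))] = 1.605 × ln(1.838) = 0.9767 d.
D_c = (0.128/0.751) × 29.40 × e^(−0.128×0.9767) = 0.1704 × 29.40 × 0.8825 = 4.422 mg/L.
Minimum DO = 11.1 − 4.422 = 6.678 mg/L.

t_c ≈ 0.977 d; minimum DO ≈ 6.68 mg/L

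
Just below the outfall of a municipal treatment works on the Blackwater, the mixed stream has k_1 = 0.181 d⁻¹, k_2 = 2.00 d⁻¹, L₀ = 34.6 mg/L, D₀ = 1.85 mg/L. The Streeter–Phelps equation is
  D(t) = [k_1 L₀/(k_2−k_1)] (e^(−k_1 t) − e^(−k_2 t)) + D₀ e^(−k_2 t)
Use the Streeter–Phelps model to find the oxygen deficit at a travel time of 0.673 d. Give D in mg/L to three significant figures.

D ≈ 2.63 mg/L

k_1 L₀/(k_2−k_1) = 0.181×34.6/(2.00−0.181) = 6.263/1.819 = 3.443 mg/L.
e^(−k_1 t) = e^(−0.181×0.6730) = 0.8853; e^(−k_2 t) = e^(−2.00×0.6730) = 0.2603.
D = 3.443 × (0.8853 − 0.2603) + 1.85 × 0.2603 = 2.152 + 0.4815 = 2.633 mg/L.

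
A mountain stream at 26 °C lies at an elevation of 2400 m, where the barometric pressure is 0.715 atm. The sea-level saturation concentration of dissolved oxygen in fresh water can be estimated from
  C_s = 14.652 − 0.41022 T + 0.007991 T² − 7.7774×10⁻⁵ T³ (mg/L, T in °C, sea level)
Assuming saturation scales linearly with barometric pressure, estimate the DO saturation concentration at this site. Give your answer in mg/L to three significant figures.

C_s ≈ 5.74 mg/L

At sea level: C_s = 14.652 − 0.41022×26 + 0.007991×26² − 7.7774×10⁻⁵×26³ = 8.021 mg/L.
Pressure correction: C_s' = 8.021 × 0.715 = 5.735 mg/L.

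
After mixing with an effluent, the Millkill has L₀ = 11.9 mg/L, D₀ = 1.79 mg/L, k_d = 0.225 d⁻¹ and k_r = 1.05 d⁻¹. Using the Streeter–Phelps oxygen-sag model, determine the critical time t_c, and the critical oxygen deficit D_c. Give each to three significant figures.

t_c ≈ 0.895 d; D_c ≈ 2.08 mg/L

t_c = [1/(k_r−k_d)] ln[(k_r/k_d)(1 − D₀(k_r−k_d)/(k_d L₀))]
= [1/(1.05−0.225)] ln[(1.05/0.225)(1 − 1.79×0.8250/(0.225×11.9))]
= (1/0.8250) ln[4.667 × 0.4485] = 1.212 × ln(2.093) = 1.212 × 0.7385 = 0.8952 d.
L(t_c) = L₀ e^(−k_d t_c) = 11.9 × 0.8176 = 9.729 mg/L, and at the critical point k_r D_c = k_d L, so D_c = (0.225/1.05) × 9.729 = 2.085 mg/L.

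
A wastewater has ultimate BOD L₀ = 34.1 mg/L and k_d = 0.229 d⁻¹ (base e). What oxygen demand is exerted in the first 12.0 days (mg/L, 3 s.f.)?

y_t = L₀(1 − e^(−k_d t)) = 34.1 × (1 − e^(−0.229×12.0))
= 34.1 × (1 − 0.06406) = 34.1 × 0.9359 = 31.92 mg/L.

y ≈ 31.9 mg/L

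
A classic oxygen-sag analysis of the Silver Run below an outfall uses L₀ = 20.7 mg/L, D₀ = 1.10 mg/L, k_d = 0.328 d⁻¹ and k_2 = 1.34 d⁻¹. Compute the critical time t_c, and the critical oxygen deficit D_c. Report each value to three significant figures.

t_c ≈ 1.21 d; D_c ≈ 3.40 mg/L

t_c = [1/(k_2−k_d)] ln[(k_2/k_d)(1 − D₀(k_2−k_d)/(k_d L₀))]
= [1/(1.34−0.328)] ln[(1.34/0.328)(1 − 1.10×1.012/(0.328×20.7))]
= (1/1.012) ln[4.085 × 0.8360] = 0.9881 × ln(3.416) = 0.9881 × 1.228 = 1.214 d.
L(t_c) = L₀ e^(−k_d t_c) = 20.7 × 0.6716 = 13.90 mg/L, and at the critical point k_2 D_c = k_d L, so D_c = (0.328/1.34) × 13.90 = 3.403 mg/L.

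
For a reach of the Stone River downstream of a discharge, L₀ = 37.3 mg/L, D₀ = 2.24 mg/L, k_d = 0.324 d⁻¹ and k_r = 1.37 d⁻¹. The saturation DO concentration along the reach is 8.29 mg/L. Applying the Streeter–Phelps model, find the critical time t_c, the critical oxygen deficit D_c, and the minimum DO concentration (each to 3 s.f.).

t_c = [1/(k_r−k_d)] ln[(k_r/k_d)(1 − D₀(k_r−k_d)/(k_d L₀))]
= [1/(1.37−0.324)] ln[(1.37/0.324)(1 − 2.24×1.046/(0.324×37.3))]
= (1/1.046) ln[4.228 × 0.8061] = 0.9560 × ln(3.409) = 0.9560 × 1.226 = 1.172 d.
D_c = (k_d/k_r) L₀ e^(−k_d t_c) = (0.324/1.37) × 37.3 × e^(−0.324×1.172) = 0.2365 × 37.3 × 0.6840 = 6.033 mg/L.
Minimum DO = C_s − D_c = 8.29 − 6.033 = 2.257 mg/L.

t_c ≈ 1.17 d; D_c ≈ 6.03 mg/L; min DO ≈ 2.26 mg/L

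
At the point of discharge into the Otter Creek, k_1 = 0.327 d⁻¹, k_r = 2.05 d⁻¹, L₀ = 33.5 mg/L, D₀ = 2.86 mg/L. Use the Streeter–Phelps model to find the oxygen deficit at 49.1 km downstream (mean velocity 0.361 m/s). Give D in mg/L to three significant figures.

D ≈ 3.66 mg/L

Travel time t = x/v = 49.1 km / (0.361 m/s) = 49100 m / 0.361 m/s = 136000 s = 1.574 d.
k_1 L₀/(k_r−k_1) = 0.327×33.5/(2.05−0.327) = 10.95/1.723 = 6.358 mg/L.
e^(−k_1 t) = e^(−0.327×1.574) = 0.5976; e^(−k_r t) = e^(−2.05×1.574) = 0.03967.
D = 6.358 × (0.5976 − 0.03967) + 2.86 × 0.03967 = 3.547 + 0.1135 = 3.661 mg/L.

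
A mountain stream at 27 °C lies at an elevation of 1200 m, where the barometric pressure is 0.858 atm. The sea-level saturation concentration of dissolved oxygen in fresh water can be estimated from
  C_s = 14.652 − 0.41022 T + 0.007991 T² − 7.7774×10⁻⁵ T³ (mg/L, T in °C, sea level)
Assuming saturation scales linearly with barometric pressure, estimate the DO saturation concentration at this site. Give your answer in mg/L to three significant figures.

At sea level: C_s = 14.652 − 0.41022×27 + 0.007991×27² − 7.7774×10⁻⁵×27³ = 7.871 mg/L.
Pressure correction: C_s' = 7.871 × 0.858 = 6.753 mg/L.

C_s ≈ 6.75 mg/L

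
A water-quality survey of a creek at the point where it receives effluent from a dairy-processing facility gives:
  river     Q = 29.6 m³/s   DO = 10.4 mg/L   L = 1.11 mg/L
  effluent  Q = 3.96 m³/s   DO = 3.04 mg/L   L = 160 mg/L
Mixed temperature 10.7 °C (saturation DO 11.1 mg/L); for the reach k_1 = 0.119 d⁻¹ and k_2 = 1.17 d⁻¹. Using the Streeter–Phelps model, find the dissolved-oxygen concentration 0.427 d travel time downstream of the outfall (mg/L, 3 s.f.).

Mixed DO = (29.6×10.4 + 3.96×3.04)/(29.6+3.96) = 319.9/33.56 = 9.532 mg/L.
Mixed L₀ = (29.6×1.11 + 3.96×160)/(33.56) = 666.5/33.56 = 19.86 mg/L.
Initial deficit D₀ = C_s − DO₀ = 11.1 − 9.532 = 1.568 mg/L.
D(0.427) = [0.119×19.86/(1.17−0.119)](e^(−0.119×0.427) − e^(−1.17×0.427)) + 1.568 e^(−1.17×0.427)
= 2.249 × (0.9505 − 0.6068) + 1.568 × 0.6068 = 1.724 mg/L.
DO = 11.1 − 1.724 = 9.376 mg/L.

DO ≈ 9.38 mg/L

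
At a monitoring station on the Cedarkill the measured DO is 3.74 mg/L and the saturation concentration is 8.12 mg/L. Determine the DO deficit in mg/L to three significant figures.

D ≈ 4.38 mg/L

D = C_s − C = 8.12 − 3.74 = 4.38 mg/L.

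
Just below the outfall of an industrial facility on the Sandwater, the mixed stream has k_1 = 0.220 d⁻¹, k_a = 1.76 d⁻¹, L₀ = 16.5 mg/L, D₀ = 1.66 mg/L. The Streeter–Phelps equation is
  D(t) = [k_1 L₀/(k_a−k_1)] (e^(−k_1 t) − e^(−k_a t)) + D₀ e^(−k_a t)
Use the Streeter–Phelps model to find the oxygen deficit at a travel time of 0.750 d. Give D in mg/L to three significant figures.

k_1 L₀/(k_a−k_1) = 0.220×16.5/(1.76−0.220) = 3.630/1.540 = 2.357 mg/L.
e^(−k_1 t) = e^(−0.220×0.7500) = 0.8479; e^(−k_a t) = e^(−1.76×0.7500) = 0.2671.
D = 2.357 × (0.8479 − 0.2671) + 1.66 × 0.2671 = 1.369 + 0.4434 = 1.812 mg/L.

D ≈ 1.81 mg/L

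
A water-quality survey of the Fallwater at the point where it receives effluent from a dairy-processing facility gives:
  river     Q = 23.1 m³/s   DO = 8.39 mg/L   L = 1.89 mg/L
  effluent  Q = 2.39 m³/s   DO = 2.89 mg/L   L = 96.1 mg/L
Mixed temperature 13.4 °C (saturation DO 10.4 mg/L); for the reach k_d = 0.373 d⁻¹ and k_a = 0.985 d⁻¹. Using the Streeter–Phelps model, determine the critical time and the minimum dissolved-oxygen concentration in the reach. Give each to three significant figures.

t_c ≈ 0.789 d; minimum DO ≈ 7.37 mg/L

Mixed DO = (23.1×8.39 + 2.39×2.89)/(23.1+2.39) = 200.7/25.49 = 7.874 mg/L.
Mixed L₀ = (23.1×1.89 + 2.39×96.1)/(25.49) = 273.3/25.49 = 10.72 mg/L.
Initial deficit D₀ = C_s − DO₀ = 10.4 − 7.874 = 2.526 mg/L.
t_c = (1/0.6120) ln[(0.985/0.373)(1 − 2.526×0.6120/(0.373×10.72))] = 1.634 × ln(1.620) = 0.7885 d.
D_c = (0.373/0.985) × 10.72 × e^(−0.373×0.7885) = 0.3787 × 10.72 × 0.7452 = 3.026 mg/L.
Minimum DO = 10.4 − 3.026 = 7.374 mg/L.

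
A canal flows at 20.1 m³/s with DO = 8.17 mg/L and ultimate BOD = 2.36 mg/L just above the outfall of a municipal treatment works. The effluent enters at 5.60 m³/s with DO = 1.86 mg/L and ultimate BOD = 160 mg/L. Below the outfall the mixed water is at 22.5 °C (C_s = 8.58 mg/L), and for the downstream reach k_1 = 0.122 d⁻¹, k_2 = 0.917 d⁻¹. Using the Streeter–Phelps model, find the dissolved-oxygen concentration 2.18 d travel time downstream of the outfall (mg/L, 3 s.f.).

Mixed DO = (20.1×8.17 + 5.60×1.86)/(20.1+5.60) = 174.6/25.70 = 6.795 mg/L.
Mixed L₀ = (20.1×2.36 + 5.60×160)/(25.70) = 943.4/25.70 = 36.71 mg/L.
Initial deficit D₀ = C_s − DO₀ = 8.58 − 6.795 = 1.785 mg/L.
D(2.18) = [0.122×36.71/(0.917−0.122)](e^(−0.122×2.18) − e^(−0.917×2.18)) + 1.785 e^(−0.917×2.18)
= 5.633 × (0.7665 − 0.1355) + 1.785 × 0.1355 = 3.797 mg/L.
DO = 8.58 − 3.797 = 4.783 mg/L.

DO ≈ 4.78 mg/L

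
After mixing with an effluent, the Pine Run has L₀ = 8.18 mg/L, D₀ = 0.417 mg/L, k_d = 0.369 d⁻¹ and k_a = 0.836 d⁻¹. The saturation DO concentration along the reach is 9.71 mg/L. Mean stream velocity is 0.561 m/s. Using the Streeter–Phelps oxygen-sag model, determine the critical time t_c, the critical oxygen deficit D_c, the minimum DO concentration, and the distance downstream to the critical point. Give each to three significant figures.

t_c ≈ 1.61 d; D_c ≈ 1.99 mg/L; min DO ≈ 7.72 mg/L; x_c ≈ 78.0 km

At the critical point dD/dt = 0, so k_d L₀ e^(−k_d t) = k_a D. Substituting D(t) from the Streeter–Phelps equation and solving for t gives
t_c = ln[(k_a/k_d)(1 − D₀(k_a−k_d)/(k_d L₀))] / (k_a−k_d).
Here k_a−k_d = 0.4670 d⁻¹ and 1 − D₀(k_a−k_d)/(k_d L₀) = 1 − 0.417×0.4670/(0.369×8.18) = 0.9355, so
t_c = ln(2.266 × 0.9355) / 0.4670 = 0.7511 / 0.4670 = 1.608 d.
D_c = (k_d/k_a) L₀ e^(−k_d t_c) = (0.369/0.836) × 8.18 × e^(−0.369×1.608) = 0.4414 × 8.18 × 0.5524 = 1.994 mg/L.
Minimum DO = C_s − D_c = 9.71 − 1.994 = 7.716 mg/L.
x_c = v t_c = 0.561 m/s × 1.608 d × 86400 s/d = 77960 m ≈ 78.0 km.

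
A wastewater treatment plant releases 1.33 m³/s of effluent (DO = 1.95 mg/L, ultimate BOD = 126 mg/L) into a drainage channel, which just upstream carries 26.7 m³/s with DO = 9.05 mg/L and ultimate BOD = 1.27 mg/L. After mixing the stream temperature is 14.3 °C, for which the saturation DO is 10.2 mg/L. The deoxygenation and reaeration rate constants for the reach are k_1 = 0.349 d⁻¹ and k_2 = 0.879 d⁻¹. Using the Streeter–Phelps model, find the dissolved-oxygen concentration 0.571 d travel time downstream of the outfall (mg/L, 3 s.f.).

DO ≈ 8.29 mg/L

Mixed DO = (26.7×9.05 + 1.33×1.95)/(26.7+1.33) = 244.2/28.03 = 8.713 mg/L.
Mixed L₀ = (26.7×1.27 + 1.33×126)/(28.03) = 201.5/28.03 = 7.188 mg/L.
Initial deficit D₀ = C_s − DO₀ = 10.2 − 8.713 = 1.487 mg/L.
D(0.571) = [0.349×7.188/(0.879−0.349)](e^(−0.349×0.571) − e^(−0.879×0.571)) + 1.487 e^(−0.879×0.571)
= 4.733 × (0.8193 − 0.6054) + 1.487 × 0.6054 = 1.913 mg/L.
DO = 10.2 − 1.913 = 8.287 mg/L.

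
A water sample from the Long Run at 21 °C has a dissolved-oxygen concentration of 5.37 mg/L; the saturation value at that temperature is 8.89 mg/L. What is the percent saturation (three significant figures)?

% saturation = C/C_s × 100 = 5.37/8.89 × 100 = 60.4 %.

60.4 % saturation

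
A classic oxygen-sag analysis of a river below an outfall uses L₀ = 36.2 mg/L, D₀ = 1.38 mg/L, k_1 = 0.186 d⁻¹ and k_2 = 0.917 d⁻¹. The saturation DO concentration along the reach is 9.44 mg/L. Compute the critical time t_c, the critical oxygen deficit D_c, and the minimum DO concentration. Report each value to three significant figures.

At the critical point dD/dt = 0, so k_1 L₀ e^(−k_1 t) = k_2 D. Substituting D(t) from the Streeter–Phelps equation and solving for t gives
t_c = ln[(k_2/k_1)(1 − D₀(k_2−k_1)/(k_1 L₀))] / (k_2−k_1).
Here k_2−k_1 = 0.7310 d⁻¹ and 1 − D₀(k_2−k_1)/(k_1 L₀) = 1 − 1.38×0.7310/(0.186×36.2) = 0.8502, so
t_c = ln(4.930 × 0.8502) / 0.7310 = 1.433 / 0.7310 = 1.960 d.
L(t_c) = L₀ e^(−k_1 t_c) = 36.2 × 0.6945 = 25.14 mg/L, and at the critical point k_2 D_c = k_1 L, so D_c = (0.186/0.917) × 25.14 = 5.099 mg/L.
Minimum DO = C_s − D_c = 9.44 − 5.099 = 4.341 mg/L.

t_c ≈ 1.96 d; D_c ≈ 5.10 mg/L; min DO ≈ 4.34 mg/L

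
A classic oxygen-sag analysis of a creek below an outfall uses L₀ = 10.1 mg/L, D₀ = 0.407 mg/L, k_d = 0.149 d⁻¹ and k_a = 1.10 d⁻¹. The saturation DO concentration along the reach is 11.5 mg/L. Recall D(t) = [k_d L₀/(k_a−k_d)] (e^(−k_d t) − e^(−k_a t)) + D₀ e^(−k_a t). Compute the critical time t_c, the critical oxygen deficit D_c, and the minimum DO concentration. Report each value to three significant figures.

With k_a/k_d = 7.383 and 1 − D₀(k_a−k_d)/(k_d L₀) = 0.7428,
t_c = ln(7.383 × 0.7428) / (1.10 − 0.149) = ln(5.484) / 0.9510 = 1.702/0.9510 = 1.789 d.
L(t_c) = L₀ e^(−k_d t_c) = 10.1 × 0.7660 = 7.736 mg/L, and at the critical point k_a D_c = k_d L, so D_c = (0.149/1.10) × 7.736 = 1.048 mg/L.
Minimum DO = C_s − D_c = 11.5 − 1.048 = 10.45 mg/L.

t_c ≈ 1.79 d; D_c ≈ 1.05 mg/L; min DO ≈ 10.5 mg/L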